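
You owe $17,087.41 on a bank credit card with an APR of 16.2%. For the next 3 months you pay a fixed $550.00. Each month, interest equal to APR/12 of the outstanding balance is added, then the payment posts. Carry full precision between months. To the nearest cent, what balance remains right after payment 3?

$16,116.46

Monthly rate r = 16.2%/12 = 1.35% = 0.0135.
Each month: B ← B·(1+r) − $550.00.
Month 1: interest $230.68; balance after payment $16,768.09.
Month 2: interest $226.37; balance after payment $16,444.46.
Month 3: interest $222.00; balance after payment $16,116.46.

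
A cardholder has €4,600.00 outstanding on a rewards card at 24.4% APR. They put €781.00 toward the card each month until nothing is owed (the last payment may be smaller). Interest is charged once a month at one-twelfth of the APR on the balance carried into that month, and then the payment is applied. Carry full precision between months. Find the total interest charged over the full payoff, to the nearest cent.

€351.03

Monthly rate r = 24.4%/12 = 2.03333% = 0.0203333.
Payoff takes n = ⌈−ln(1 − rB₀/P)/ln(1+r)⌉ = ⌈6.337⌉ = 7 payments; the last is €265.03.
Total paid = 6·€781.00 + €265.03 = €4,951.03.
Total interest = total paid − principal = €4,951.03 − €4,600.00 = €351.03.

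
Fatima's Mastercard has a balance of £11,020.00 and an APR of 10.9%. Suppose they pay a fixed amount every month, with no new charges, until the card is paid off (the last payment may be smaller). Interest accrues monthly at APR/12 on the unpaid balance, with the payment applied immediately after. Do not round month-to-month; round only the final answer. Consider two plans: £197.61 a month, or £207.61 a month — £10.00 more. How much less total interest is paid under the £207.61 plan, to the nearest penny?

£326.87

Monthly rate r = 10.9%/12 = 0.908333% = 0.00908333.
At £197.61/mo: n = ⌈−ln(1 − rB₀/P)/ln(1+r)⌉ = 79 payments (last £22.42); total interest = total paid − £11,020.00 = £4,416.00.
At £207.61/mo: 73 payments (last £161.21); total interest £4,089.13.
Interest saved = £4,416.00 − £4,089.13 = £326.87.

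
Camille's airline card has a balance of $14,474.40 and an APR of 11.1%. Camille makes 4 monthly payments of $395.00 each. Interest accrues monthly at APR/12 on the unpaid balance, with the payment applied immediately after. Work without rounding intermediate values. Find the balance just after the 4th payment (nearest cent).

Monthly rate r = 11.1%/12 = 0.925% = 0.00925.
Each month: B ← B·(1+r) − $395.00.
Month 1: interest $133.89; balance after payment $14,213.29.
Month 2: interest $131.47; balance after payment $13,949.76.
Month 3: interest $129.04; balance after payment $13,683.80.
Month 4: interest $126.58; balance after payment $13,415.37.

$13,415.37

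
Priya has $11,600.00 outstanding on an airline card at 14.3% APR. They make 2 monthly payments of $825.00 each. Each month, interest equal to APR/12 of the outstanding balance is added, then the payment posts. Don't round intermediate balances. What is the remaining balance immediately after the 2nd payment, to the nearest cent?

Monthly rate r = 14.3%/12 = 1.19167% = 0.0119167.
Each month: B ← B·(1+r) − $825.00.
Month 1: interest $138.23; balance after payment $10,913.23.
Month 2: interest $130.05; balance after payment $10,218.28.

$10,218.28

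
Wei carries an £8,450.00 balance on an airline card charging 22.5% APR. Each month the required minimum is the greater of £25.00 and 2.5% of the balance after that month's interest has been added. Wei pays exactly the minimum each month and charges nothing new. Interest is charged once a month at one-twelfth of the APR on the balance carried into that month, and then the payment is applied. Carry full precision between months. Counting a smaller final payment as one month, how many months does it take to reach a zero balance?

Monthly rate r = 22.5%/12 = 1.875% = 0.01875.
While 2.5% of the post-interest balance exceeds £25.00, each month B ← (B·(1+r))·(1 − 0.025), i.e. B shrinks by the factor (1+r)·0.975 = 0.99328.
This holds for months 1–320. Entering month 321 the balance is £977.18; 2.5% of the post-interest balance is now below £25.00, so the flat £25.00 minimum applies from here.
From month 321 a fixed £25.00 at rate r clears £977.18 in 72 more payments. Total: 320 + 72 = 392 months.

392 months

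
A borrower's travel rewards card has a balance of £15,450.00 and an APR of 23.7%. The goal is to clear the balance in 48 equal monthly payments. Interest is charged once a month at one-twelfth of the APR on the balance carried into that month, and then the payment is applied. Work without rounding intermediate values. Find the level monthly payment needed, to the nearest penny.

Monthly rate r = 23.7%/12 = 1.975% = 0.01975.
Level-payment amortization: P = B₀·r / (1 − (1+r)^(−n)) = 15450.00·0.01975 / (1 − 1.01975^(−48)).
Denominator 1 − (1+r)^(−48) = 0.608887471.
P = 305.137 / 0.608887471 ≈ 501.14.

£501.14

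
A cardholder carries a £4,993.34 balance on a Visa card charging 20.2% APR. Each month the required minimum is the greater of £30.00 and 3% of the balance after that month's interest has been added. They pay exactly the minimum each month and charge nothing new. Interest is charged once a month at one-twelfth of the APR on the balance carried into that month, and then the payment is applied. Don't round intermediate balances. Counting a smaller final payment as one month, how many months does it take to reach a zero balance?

167 months

Monthly rate r = 20.2%/12 = 1.68333% = 0.0168333.
While 3% of the post-interest balance exceeds £30.00, each month B ← (B·(1+r))·(1 − 0.03), i.e. B shrinks by the factor (1+r)·0.97 = 0.98633.
This holds for months 1–119. Entering month 120 the balance is £970.40; 3% of the post-interest balance is now below £30.00, so the flat £30.00 minimum applies from here.
From month 120 a fixed £30.00 at rate r clears £970.40 in 48 more payments. Total: 119 + 48 = 167 months.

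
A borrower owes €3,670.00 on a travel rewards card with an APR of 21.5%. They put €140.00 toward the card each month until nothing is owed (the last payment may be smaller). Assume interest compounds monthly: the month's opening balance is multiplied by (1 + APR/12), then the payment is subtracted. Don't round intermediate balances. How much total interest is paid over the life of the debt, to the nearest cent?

Monthly rate r = 21.5%/12 = 1.79167% = 0.0179167.
Payoff takes n = ⌈−ln(1 − rB₀/P)/ln(1+r)⌉ = ⌈35.717⌉ = 36 payments; the last is €100.60.
Total paid = 35·€140.00 + €100.60 = €5,000.60.
Total interest = total paid − principal = €5,000.60 − €3,670.00 = €1,330.60.

€1,330.60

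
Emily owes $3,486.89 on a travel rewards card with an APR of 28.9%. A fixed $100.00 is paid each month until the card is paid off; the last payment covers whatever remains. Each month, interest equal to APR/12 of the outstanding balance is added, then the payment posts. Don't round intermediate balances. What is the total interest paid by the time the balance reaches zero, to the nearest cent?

Monthly rate r = 28.9%/12 = 2.40833% = 0.0240833.
Payoff takes n = ⌈−ln(1 − rB₀/P)/ln(1+r)⌉ = ⌈76.943⌉ = 77 payments; the last is $94.35.
Total paid = 76·$100.00 + $94.35 = $7,694.35.
Total interest = total paid − principal = $7,694.35 − $3,486.89 = $4,207.46.

$4,207.46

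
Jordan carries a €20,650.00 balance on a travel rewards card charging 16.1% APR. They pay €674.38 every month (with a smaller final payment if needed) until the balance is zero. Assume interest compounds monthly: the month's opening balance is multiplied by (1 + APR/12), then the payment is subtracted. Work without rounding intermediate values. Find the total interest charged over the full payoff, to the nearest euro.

Monthly rate r = 16.1%/12 = 1.34167% = 0.0134167.
Payoff takes n = ⌈−ln(1 − rB₀/P)/ln(1+r)⌉ = ⌈39.695⌉ = 40 payments; the last is €469.82.
Total paid = 39·€674.38 + €469.82 = €26,770.64.
Total interest = total paid − principal = €26,770.64 − €20,650.00 = €6,120.64.

€6,121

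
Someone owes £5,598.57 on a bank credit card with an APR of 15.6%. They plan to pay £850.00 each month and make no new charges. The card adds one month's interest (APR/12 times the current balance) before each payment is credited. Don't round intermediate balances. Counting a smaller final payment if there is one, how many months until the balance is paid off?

7 months

Monthly rate r = 15.6%/12 = 1.3% = 0.013.
Recurrence: B ← B·(1+r) − £850.00.
Month 1: interest £72.78; balance after payment £4,821.35.
Month 2: interest £62.68; balance after payment £4,034.03.
Closed form: n = −ln(1 − rB₀/P)/ln(1+r) = −ln(0.91437)/ln(1.013) ≈ 6.930, so the balance reaches zero during payment 7.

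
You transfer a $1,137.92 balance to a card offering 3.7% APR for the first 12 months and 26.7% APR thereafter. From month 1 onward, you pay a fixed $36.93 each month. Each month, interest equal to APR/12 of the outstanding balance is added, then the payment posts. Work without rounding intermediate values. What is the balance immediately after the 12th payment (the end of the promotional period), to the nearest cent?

Promo months 1–12 at r₀ = 3.7%/12 = 0.00308333; months 13+ at r₁ = 26.7%/12 = 0.02225.
After month 12: iterate B ← B·(1+r₀) − $36.93 for 12 months → $729.99.

$729.99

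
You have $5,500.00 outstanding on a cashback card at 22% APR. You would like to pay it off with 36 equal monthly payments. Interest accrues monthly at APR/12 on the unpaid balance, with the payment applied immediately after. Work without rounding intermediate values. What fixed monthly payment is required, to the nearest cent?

$210.05

Monthly rate r = 22%/12 = 1.83333% = 0.0183333.
Level-payment amortization: P = B₀·r / (1 − (1+r)^(−n)) = 5500.00·0.0183333 / (1 − 1.01833^(−36)).
Denominator 1 − (1+r)^(−36) = 0.480050165.
P = 100.833 / 0.480050165 ≈ 210.05.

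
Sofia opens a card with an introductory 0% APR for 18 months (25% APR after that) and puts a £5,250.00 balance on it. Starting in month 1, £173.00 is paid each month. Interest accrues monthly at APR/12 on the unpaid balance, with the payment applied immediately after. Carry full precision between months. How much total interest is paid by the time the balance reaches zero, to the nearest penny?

£359.37

Promo months 1–18 at r₀ = 0%/12 = 0; months 19+ at r₁ = 25%/12 = 0.0208333.
After month 18 (no interest yet): B = £5,250.00 − 18·£173.00 = £2,136.00.
Then at r₁ with £173.00/mo: n₂ = −ln(1 − r₁·B/P)/ln(1+r₁) ≈ 14.42 → 15 more payments.
Total paid = 32·£173.00 + £73.37 = £5,609.37; interest = £5,609.37 − £5,250.00 = £359.37.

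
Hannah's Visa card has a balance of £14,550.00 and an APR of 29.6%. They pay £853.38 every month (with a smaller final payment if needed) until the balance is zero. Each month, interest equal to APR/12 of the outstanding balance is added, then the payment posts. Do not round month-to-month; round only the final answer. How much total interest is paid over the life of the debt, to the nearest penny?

Monthly rate r = 29.6%/12 = 2.46667% = 0.0246667.
Payoff takes n = ⌈−ln(1 − rB₀/P)/ln(1+r)⌉ = ⌈22.395⌉ = 23 payments; the last is £339.27.
Total paid = 22·£853.38 + £339.27 = £19,113.63.
Total interest = total paid − principal = £19,113.63 − £14,550.00 = £4,563.63.

£4,563.63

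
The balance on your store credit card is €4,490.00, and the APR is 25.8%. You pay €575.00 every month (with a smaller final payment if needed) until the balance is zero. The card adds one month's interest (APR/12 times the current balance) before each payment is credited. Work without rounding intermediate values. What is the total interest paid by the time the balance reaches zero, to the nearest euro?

Monthly rate r = 25.8%/12 = 2.15% = 0.0215.
Payoff takes n = ⌈−ln(1 − rB₀/P)/ln(1+r)⌉ = ⌈8.640⌉ = 9 payments; the last is €369.29.
Total paid = 8·€575.00 + €369.29 = €4,969.29.
Total interest = total paid − principal = €4,969.29 − €4,490.00 = €479.29.

€479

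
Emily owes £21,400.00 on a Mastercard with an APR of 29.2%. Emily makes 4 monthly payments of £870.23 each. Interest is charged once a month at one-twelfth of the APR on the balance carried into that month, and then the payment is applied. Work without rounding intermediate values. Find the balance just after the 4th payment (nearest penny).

Monthly rate r = 29.2%/12 = 2.43333% = 0.0243333.
Each month: B ← B·(1+r) − £870.23.
Month 1: interest £520.73; balance after payment £21,050.50.
Month 2: interest £512.23; balance after payment £20,692.50.
Month 3: interest £503.52; balance after payment £20,325.79.
Month 4: interest £494.59; balance after payment £19,950.15.

£19,950.15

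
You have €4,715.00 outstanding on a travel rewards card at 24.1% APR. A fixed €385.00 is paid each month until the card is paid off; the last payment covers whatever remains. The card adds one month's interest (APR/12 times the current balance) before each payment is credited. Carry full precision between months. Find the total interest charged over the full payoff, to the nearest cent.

Monthly rate r = 24.1%/12 = 2.00833% = 0.0200833.
Payoff takes n = ⌈−ln(1 − rB₀/P)/ln(1+r)⌉ = ⌈14.197⌉ = 15 payments; the last is €76.57.
Total paid = 14·€385.00 + €76.57 = €5,466.57.
Total interest = total paid − principal = €5,466.57 − €4,715.00 = €751.57.

€751.57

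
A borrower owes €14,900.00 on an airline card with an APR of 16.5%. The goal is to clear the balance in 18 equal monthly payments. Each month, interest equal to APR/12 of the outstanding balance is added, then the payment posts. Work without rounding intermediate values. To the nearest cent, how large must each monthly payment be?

Monthly rate r = 16.5%/12 = 1.375% = 0.01375.
Level-payment amortization: P = B₀·r / (1 − (1+r)^(−n)) = 14900.00·0.01375 / (1 − 1.01375^(−18)).
Denominator 1 − (1+r)^(−18) = 0.217932227.
P = 204.875 / 0.217932227 ≈ 940.09.

€940.09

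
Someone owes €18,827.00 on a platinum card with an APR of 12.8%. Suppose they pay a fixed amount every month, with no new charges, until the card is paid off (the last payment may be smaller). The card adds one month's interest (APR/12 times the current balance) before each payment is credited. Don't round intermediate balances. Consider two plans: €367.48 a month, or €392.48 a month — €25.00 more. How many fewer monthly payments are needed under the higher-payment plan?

Monthly rate r = 12.8%/12 = 1.06667% = 0.0106667.
At €367.48/mo: n = ⌈−ln(1 − rB₀/P)/ln(1+r)⌉ = 75 payments (last €193.33); total interest = total paid − €18,827.00 = €8,559.85.
At €392.48/mo: 68 payments (last €218.30); total interest €7,687.46.
Payments saved = 75 − 68 = 7.

7 fewer payments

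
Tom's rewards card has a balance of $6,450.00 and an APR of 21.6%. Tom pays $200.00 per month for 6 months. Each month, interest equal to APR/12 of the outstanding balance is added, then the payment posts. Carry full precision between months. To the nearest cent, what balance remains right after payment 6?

Monthly rate r = 21.6%/12 = 1.8% = 0.018.
Each month: B ← B·(1+r) − $200.00.
Month 1: interest $116.10; balance after payment $6,366.10.
Month 2: interest $114.59; balance after payment $6,280.69.
Month 3: interest $113.05; balance after payment $6,193.74.
Month 4: interest $111.49; balance after payment $6,105.23.
Month 5: interest $109.89; balance after payment $6,015.12.
Month 6: interest $108.27; balance after payment $5,923.40.

$5,923.40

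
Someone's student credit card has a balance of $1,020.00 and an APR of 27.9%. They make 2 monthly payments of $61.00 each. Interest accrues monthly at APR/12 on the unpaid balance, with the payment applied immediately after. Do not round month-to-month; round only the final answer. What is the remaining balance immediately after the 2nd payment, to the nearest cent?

Monthly rate r = 27.9%/12 = 2.325% = 0.02325.
Each month: B ← B·(1+r) − $61.00.
Month 1: interest $23.71; balance after payment $982.71.
Month 2: interest $22.85; balance after payment $944.56.

$944.56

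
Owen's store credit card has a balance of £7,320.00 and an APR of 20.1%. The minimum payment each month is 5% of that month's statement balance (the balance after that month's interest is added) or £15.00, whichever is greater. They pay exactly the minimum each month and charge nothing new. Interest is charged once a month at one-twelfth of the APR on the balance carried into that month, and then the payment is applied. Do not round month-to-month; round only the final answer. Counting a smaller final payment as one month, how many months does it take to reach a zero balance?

Monthly rate r = 20.1%/12 = 1.675% = 0.01675.
While 5% of the post-interest balance exceeds £15.00, each month B ← (B·(1+r))·(1 − 0.05), i.e. B shrinks by the factor (1+r)·0.95 = 0.96591.
This holds for months 1–93. Entering month 94 the balance is £290.89; 5% of the post-interest balance is now below £15.00, so the flat £15.00 minimum applies from here.
From month 94 a fixed £15.00 at rate r clears £290.89 in 24 more payments. Total: 93 + 24 = 117 months.

117 months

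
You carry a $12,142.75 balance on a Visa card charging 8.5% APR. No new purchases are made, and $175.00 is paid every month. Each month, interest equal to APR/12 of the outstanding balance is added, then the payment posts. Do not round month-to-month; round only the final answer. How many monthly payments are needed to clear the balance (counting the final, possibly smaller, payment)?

96 payments

Monthly rate r = 8.5%/12 = 0.708333% = 0.00708333.
Recurrence: B ← B·(1+r) − $175.00.
Month 1: interest $86.01; balance after payment $12,053.76.
Month 2: interest $85.38; balance after payment $11,964.14.
Closed form: n = −ln(1 − rB₀/P)/ln(1+r) = −ln(0.50851)/ln(1.00708) ≈ 95.812, so the balance reaches zero during payment 96.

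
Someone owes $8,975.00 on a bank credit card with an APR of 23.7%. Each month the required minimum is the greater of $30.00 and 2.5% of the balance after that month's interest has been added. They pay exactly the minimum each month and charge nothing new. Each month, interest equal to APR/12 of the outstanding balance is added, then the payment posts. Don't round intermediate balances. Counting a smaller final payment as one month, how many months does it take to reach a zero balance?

429 months

Monthly rate r = 23.7%/12 = 1.975% = 0.01975.
While 2.5% of the post-interest balance exceeds $30.00, each month B ← (B·(1+r))·(1 − 0.025), i.e. B shrinks by the factor (1+r)·0.975 = 0.99426.
This holds for months 1–353. Entering month 354 the balance is $1,174.75; 2.5% of the post-interest balance is now below $30.00, so the flat $30.00 minimum applies from here.
From month 354 a fixed $30.00 at rate r clears $1,174.75 in 76 more payments. Total: 353 + 76 = 429 months.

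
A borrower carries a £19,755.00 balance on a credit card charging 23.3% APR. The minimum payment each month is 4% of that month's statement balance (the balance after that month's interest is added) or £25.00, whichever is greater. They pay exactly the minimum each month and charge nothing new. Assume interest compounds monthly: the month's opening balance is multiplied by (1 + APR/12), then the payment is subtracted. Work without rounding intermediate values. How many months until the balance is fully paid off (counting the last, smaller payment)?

Monthly rate r = 23.3%/12 = 1.94167% = 0.0194167.
While 4% of the post-interest balance exceeds £25.00, each month B ← (B·(1+r))·(1 − 0.04), i.e. B shrinks by the factor (1+r)·0.96 = 0.97864.
This holds for months 1–161. Entering month 162 the balance is £610.91; 4% of the post-interest balance is now below £25.00, so the flat £25.00 minimum applies from here.
From month 162 a fixed £25.00 at rate r clears £610.91 in 34 more payments. Total: 161 + 34 = 195 months.

195 months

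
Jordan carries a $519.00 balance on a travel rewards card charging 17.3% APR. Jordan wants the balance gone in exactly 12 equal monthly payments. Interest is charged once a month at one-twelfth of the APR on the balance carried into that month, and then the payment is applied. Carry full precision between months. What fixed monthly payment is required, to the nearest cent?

$47.41

Monthly rate r = 17.3%/12 = 1.44167% = 0.0144167.
Level-payment amortization: P = B₀·r / (1 − (1+r)^(−n)) = 519.00·0.0144167 / (1 − 1.01442^(−12)).
Denominator 1 − (1+r)^(−12) = 0.157822783.
P = 7.48225 / 0.157822783 ≈ 47.41.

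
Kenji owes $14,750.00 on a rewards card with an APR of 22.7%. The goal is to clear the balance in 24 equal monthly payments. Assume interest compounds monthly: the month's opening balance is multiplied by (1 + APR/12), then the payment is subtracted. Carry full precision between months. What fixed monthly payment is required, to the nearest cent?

Monthly rate r = 22.7%/12 = 1.89167% = 0.0189167.
Level-payment amortization: P = B₀·r / (1 − (1+r)^(−n)) = 14750.00·0.0189167 / (1 − 1.01892^(−24)).
Denominator 1 − (1+r)^(−24) = 0.362218361.
P = 279.021 / 0.362218361 ≈ 770.31.

$770.31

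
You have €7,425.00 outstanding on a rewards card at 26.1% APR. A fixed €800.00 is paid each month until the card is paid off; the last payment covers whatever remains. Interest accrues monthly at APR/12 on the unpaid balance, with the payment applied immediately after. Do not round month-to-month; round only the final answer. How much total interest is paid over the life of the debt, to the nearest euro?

Monthly rate r = 26.1%/12 = 2.175% = 0.02175.
Payoff takes n = ⌈−ln(1 − rB₀/P)/ln(1+r)⌉ = ⌈10.479⌉ = 11 payments; the last is €385.54.
Total paid = 10·€800.00 + €385.54 = €8,385.54.
Total interest = total paid − principal = €8,385.54 − €7,425.00 = €960.54.

€961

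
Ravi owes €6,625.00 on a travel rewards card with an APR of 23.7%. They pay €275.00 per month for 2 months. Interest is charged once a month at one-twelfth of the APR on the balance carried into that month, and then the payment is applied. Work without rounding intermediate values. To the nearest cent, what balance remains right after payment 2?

€6,333.84

Monthly rate r = 23.7%/12 = 1.975% = 0.01975.
Each month: B ← B·(1+r) − €275.00.
Month 1: interest €130.84; balance after payment €6,480.84.
Month 2: interest €128.00; balance after payment €6,333.84.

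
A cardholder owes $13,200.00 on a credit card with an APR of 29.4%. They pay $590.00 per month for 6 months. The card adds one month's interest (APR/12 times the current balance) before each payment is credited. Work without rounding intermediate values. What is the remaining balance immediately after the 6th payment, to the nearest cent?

$11,499.16

Monthly rate r = 29.4%/12 = 2.45% = 0.0245.
Each month: B ← B·(1+r) − $590.00.
Month 1: interest $323.40; balance after payment $12,933.40.
Month 2: interest $316.87; balance after payment $12,660.27.
Month 3: interest $310.18; balance after payment $12,380.44.
Month 4: interest $303.32; balance after payment $12,093.77.
Month 5: interest $296.30; balance after payment $11,800.06.
Month 6: interest $289.10; balance after payment $11,499.16.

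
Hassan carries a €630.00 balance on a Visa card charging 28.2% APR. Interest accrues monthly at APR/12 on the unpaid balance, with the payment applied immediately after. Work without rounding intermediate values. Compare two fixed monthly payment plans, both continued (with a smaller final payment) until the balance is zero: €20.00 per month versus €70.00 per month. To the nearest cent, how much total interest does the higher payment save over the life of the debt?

€444.46

Monthly rate r = 28.2%/12 = 2.35% = 0.0235.
At €20.00/mo: n = ⌈−ln(1 − rB₀/P)/ln(1+r)⌉ = 59 payments (last €0.70); total interest = total paid − €630.00 = €530.70.
At €70.00/mo: 11 payments (last €16.24); total interest €86.24.
Interest saved = €530.70 − €86.24 = €444.46.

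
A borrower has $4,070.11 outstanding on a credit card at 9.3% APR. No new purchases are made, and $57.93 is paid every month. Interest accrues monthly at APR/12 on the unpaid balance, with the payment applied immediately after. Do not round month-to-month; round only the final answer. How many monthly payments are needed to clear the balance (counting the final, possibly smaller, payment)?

Monthly rate r = 9.3%/12 = 0.775% = 0.00775.
Recurrence: B ← B·(1+r) − $57.93.
Month 1: interest $31.54; balance after payment $4,043.72.
Month 2: interest $31.34; balance after payment $4,017.13.
Closed form: n = −ln(1 − rB₀/P)/ln(1+r) = −ln(0.45549)/ln(1.00775) ≈ 101.861, so the balance reaches zero during payment 102.

102 months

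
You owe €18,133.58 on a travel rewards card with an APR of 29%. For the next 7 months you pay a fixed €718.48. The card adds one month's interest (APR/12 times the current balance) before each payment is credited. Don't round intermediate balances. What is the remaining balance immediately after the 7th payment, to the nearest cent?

Monthly rate r = 29%/12 = 2.41667% = 0.0241667.
Each month: B ← B·(1+r) − €718.48.
Month 1: interest €438.23; balance after payment €17,853.33.
Month 2: interest €431.46; balance after payment €17,566.30.
Month 3: interest €424.52; balance after payment €17,272.34.
Month 4: interest €417.41; balance after payment €16,971.28.
Month 5: interest €410.14; balance after payment €16,662.94.
Month 6: interest €402.69; balance after payment €16,347.14.
Month 7: interest €395.06; balance after payment €16,023.72.

€16,023.72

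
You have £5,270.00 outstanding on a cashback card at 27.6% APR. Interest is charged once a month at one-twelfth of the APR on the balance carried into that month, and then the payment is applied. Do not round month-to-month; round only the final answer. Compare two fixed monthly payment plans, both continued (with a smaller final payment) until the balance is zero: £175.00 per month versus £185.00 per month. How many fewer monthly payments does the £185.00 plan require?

5 fewer payments

Monthly rate r = 27.6%/12 = 2.3% = 0.023.
At £175.00/mo: n = ⌈−ln(1 − rB₀/P)/ln(1+r)⌉ = 52 payments (last £154.01); total interest = total paid − £5,270.00 = £3,809.01.
At £185.00/mo: 47 payments (last £152.79); total interest £3,392.79.
Payments saved = 52 − 47 = 5.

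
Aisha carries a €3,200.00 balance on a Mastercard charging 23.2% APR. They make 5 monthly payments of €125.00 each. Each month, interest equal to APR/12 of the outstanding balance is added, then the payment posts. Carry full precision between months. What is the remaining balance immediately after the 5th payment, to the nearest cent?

Monthly rate r = 23.2%/12 = 1.93333% = 0.0193333.
Each month: B ← B·(1+r) − €125.00.
Month 1: interest €61.87; balance after payment €3,136.87.
Month 2: interest €60.65; balance after payment €3,072.51.
Month 3: interest €59.40; balance after payment €3,006.91.
Month 4: interest €58.13; balance after payment €2,940.05.
Month 5: interest €56.84; balance after payment €2,871.89.

€2,871.89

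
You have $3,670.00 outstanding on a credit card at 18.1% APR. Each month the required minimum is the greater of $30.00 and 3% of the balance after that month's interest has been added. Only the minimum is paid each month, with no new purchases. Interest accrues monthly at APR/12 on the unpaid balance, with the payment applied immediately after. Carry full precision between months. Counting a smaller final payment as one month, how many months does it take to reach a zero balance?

131 months

Monthly rate r = 18.1%/12 = 1.50833% = 0.0150833.
While 3% of the post-interest balance exceeds $30.00, each month B ← (B·(1+r))·(1 − 0.03), i.e. B shrinks by the factor (1+r)·0.97 = 0.98463.
This holds for months 1–85. Entering month 86 the balance is $983.80; 3% of the post-interest balance is now below $30.00, so the flat $30.00 minimum applies from here.
From month 86 a fixed $30.00 at rate r clears $983.80 in 46 more payments. Total: 85 + 46 = 131 months.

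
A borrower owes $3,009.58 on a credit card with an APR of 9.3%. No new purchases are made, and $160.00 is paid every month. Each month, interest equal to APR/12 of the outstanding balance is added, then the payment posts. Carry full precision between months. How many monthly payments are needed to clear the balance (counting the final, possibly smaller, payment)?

21 payments

Monthly rate r = 9.3%/12 = 0.775% = 0.00775.
Recurrence: B ← B·(1+r) − $160.00.
Month 1: interest $23.32; balance after payment $2,872.90.
Month 2: interest $22.27; balance after payment $2,735.17.
Closed form: n = −ln(1 − rB₀/P)/ln(1+r) = −ln(0.85422)/ln(1.00775) ≈ 20.409, so the balance reaches zero during payment 21.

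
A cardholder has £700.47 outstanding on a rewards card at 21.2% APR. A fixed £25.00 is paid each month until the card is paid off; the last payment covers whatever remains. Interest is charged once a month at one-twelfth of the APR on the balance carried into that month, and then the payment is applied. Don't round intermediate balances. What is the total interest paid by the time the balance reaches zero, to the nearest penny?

Monthly rate r = 21.2%/12 = 1.76667% = 0.0176667.
Payoff takes n = ⌈−ln(1 − rB₀/P)/ln(1+r)⌉ = ⌈39.012⌉ = 40 payments; the last is £0.30.
Total paid = 39·£25.00 + £0.30 = £975.30.
Total interest = total paid − principal = £975.30 − £700.47 = £274.83.

£274.83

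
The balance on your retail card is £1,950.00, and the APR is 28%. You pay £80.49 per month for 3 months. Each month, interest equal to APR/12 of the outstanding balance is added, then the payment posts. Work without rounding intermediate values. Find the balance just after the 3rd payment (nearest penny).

Monthly rate r = 28%/12 = 2.33333% = 0.0233333.
Each month: B ← B·(1+r) − £80.49.
Month 1: interest £45.50; balance after payment £1,915.01.
Month 2: interest £44.68; balance after payment £1,879.20.
Month 3: interest £43.85; balance after payment £1,842.56.

£1,842.56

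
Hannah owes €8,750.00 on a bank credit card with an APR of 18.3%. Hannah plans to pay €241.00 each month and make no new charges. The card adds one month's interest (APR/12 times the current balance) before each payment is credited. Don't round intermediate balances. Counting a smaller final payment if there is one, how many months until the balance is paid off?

Monthly rate r = 18.3%/12 = 1.525% = 0.01525.
Recurrence: B ← B·(1+r) − €241.00.
Month 1: interest €133.44; balance after payment €8,642.44.
Month 2: interest €131.80; balance after payment €8,533.23.
Closed form: n = −ln(1 − rB₀/P)/ln(1+r) = −ln(0.44632)/ln(1.01525) ≈ 53.302, so the balance reaches zero during payment 54.

54 months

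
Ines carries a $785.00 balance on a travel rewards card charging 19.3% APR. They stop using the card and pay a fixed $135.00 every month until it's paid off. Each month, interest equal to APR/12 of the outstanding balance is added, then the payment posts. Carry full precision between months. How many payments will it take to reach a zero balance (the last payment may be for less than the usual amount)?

Monthly rate r = 19.3%/12 = 1.60833% = 0.0160833.
Recurrence: B ← B·(1+r) − $135.00.
Month 1: interest $12.63; balance after payment $662.63.
Month 2: interest $10.66; balance after payment $538.28.
Closed form: n = −ln(1 − rB₀/P)/ln(1+r) = −ln(0.90648)/ln(1.01608) ≈ 6.154, so the balance reaches zero during payment 7.

7 payments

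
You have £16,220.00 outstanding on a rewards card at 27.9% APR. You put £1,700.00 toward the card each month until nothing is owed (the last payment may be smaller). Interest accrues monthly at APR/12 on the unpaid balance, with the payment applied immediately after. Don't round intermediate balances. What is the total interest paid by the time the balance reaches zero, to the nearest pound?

£2,333

Monthly rate r = 27.9%/12 = 2.325% = 0.02325.
Payoff takes n = ⌈−ln(1 − rB₀/P)/ln(1+r)⌉ = ⌈10.913⌉ = 11 payments; the last is £1,552.96.
Total paid = 10·£1,700.00 + £1,552.96 = £18,552.96.
Total interest = total paid − principal = £18,552.96 − £16,220.00 = £2,332.96.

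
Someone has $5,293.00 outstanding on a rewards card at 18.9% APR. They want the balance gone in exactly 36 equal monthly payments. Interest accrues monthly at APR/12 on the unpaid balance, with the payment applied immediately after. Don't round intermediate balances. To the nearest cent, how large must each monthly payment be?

Monthly rate r = 18.9%/12 = 1.575% = 0.01575.
Level-payment amortization: P = B₀·r / (1 − (1+r)^(−n)) = 5293.00·0.01575 / (1 − 1.01575^(−36)).
Denominator 1 − (1+r)^(−36) = 0.430263447.
P = 83.3648 / 0.430263447 ≈ 193.75.

$193.75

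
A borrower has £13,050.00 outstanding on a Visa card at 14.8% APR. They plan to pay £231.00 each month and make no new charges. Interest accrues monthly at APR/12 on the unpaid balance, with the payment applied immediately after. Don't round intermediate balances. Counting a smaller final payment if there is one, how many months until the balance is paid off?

98 payments

Monthly rate r = 14.8%/12 = 1.23333% = 0.0123333.
Recurrence: B ← B·(1+r) − £231.00.
Month 1: interest £160.95; balance after payment £12,979.95.
Month 2: interest £160.09; balance after payment £12,909.04.
Closed form: n = −ln(1 − rB₀/P)/ln(1+r) = −ln(0.30325)/ln(1.01233) ≈ 97.342, so the balance reaches zero during payment 98.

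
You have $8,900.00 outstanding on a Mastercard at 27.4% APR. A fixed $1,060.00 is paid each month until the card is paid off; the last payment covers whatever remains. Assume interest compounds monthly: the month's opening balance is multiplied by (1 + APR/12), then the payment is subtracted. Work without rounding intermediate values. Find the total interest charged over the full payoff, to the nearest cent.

$1,096.02

Monthly rate r = 27.4%/12 = 2.28333% = 0.0228333.
Payoff takes n = ⌈−ln(1 − rB₀/P)/ln(1+r)⌉ = ⌈9.427⌉ = 10 payments; the last is $456.02.
Total paid = 9·$1,060.00 + $456.02 = $9,996.02.
Total interest = total paid − principal = $9,996.02 − $8,900.00 = $1,096.02.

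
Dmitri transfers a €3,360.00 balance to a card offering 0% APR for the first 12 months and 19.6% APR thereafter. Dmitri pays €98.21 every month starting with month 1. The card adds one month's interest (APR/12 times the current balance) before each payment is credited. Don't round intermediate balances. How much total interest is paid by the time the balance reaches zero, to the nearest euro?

Promo months 1–12 at r₀ = 0%/12 = 0; months 13+ at r₁ = 19.6%/12 = 0.0163333.
After month 12 (no interest yet): B = €3,360.00 − 12·€98.21 = €2,181.48.
Then at r₁ with €98.21/mo: n₂ = −ln(1 − r₁·B/P)/ln(1+r₁) ≈ 27.82 → 28 more payments.
Total paid = 39·€98.21 + €80.37 = €3,910.56; interest = €3,910.56 − €3,360.00 = €550.56.

€551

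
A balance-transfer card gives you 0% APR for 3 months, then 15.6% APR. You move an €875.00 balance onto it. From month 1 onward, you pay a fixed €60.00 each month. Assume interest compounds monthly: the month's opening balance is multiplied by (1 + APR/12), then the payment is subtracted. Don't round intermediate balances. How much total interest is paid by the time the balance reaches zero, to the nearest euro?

Promo months 1–3 at r₀ = 0%/12 = 0; months 4+ at r₁ = 15.6%/12 = 0.013.
After month 3 (no interest yet): B = €875.00 − 3·€60.00 = €695.00.
Then at r₁ with €60.00/mo: n₂ = −ln(1 − r₁·B/P)/ln(1+r₁) ≈ 12.64 → 13 more payments.
Total paid = 15·€60.00 + €38.23 = €938.23; interest = €938.23 − €875.00 = €63.23.

€63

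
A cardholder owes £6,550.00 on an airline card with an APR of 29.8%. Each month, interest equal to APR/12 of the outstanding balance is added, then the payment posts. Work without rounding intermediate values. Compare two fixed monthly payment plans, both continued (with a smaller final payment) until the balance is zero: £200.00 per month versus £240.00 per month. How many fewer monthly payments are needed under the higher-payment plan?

Monthly rate r = 29.8%/12 = 2.48333% = 0.0248333.
At £200.00/mo: n = ⌈−ln(1 − rB₀/P)/ln(1+r)⌉ = 69 payments (last £83.50); total interest = total paid − £6,550.00 = £7,133.50.
At £240.00/mo: 47 payments (last £39.80); total interest £4,529.80.
Payments saved = 69 − 47 = 22.

22 fewer payments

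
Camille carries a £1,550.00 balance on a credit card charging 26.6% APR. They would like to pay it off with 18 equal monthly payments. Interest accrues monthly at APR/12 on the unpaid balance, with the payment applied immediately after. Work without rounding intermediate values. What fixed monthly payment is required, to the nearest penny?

Monthly rate r = 26.6%/12 = 2.21667% = 0.0221667.
Level-payment amortization: P = B₀·r / (1 − (1+r)^(−n)) = 1550.00·0.0221667 / (1 − 1.02217^(−18)).
Denominator 1 − (1+r)^(−18) = 0.326078763.
P = 34.3583 / 0.326078763 ≈ 105.37.

£105.37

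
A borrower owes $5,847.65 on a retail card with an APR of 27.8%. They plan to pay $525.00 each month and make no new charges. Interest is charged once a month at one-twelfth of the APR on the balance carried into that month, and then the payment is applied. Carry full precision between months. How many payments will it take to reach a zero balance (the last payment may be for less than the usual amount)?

14 payments

Monthly rate r = 27.8%/12 = 2.31667% = 0.0231667.
Recurrence: B ← B·(1+r) − $525.00.
Month 1: interest $135.47; balance after payment $5,458.12.
Month 2: interest $126.45; balance after payment $5,059.57.
Closed form: n = −ln(1 − rB₀/P)/ln(1+r) = −ln(0.74196)/ln(1.02317) ≈ 13.032, so the balance reaches zero during payment 14.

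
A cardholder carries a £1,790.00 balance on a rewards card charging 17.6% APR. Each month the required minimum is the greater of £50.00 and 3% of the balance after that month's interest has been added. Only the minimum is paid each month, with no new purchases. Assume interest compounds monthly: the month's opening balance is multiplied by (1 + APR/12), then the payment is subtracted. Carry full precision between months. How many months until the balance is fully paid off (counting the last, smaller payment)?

Monthly rate r = 17.6%/12 = 1.46667% = 0.0146667.
While 3% of the post-interest balance exceeds £50.00, each month B ← (B·(1+r))·(1 − 0.03), i.e. B shrinks by the factor (1+r)·0.97 = 0.98423.
This holds for months 1–6. Entering month 7 the balance is £1,627.14; 3% of the post-interest balance is now below £50.00, so the flat £50.00 minimum applies from here.
From month 7 a fixed £50.00 at rate r clears £1,627.14 in 45 more payments. Total: 6 + 45 = 51 months.

51 months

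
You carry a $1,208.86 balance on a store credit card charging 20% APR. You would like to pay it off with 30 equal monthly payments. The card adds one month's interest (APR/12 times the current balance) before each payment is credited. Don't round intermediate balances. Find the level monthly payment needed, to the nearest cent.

Monthly rate r = 20%/12 = 1.66667% = 0.0166667.
Level-payment amortization: P = B₀·r / (1 − (1+r)^(−n)) = 1208.86·0.0166667 / (1 − 1.01667^(−30)).
Denominator 1 − (1+r)^(−30) = 0.390964706.
P = 20.1477 / 0.390964706 ≈ 51.53.

$51.53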